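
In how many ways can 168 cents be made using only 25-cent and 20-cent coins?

We need non-negative integers (x, y) with 25x + 20y = 168.
For each x from 0 to 6, check if (168 - 25x) is a non-negative multiple of 20.
Solutions (x, y): none
Count: 0

0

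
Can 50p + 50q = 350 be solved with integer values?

Step 1: Compute gcd(50, 50).
gcd(50, 50) = 50

Step 2: Check divisibility.
Does 50 divide 350? 350 = 50 x 7, so yes.

By the theorem on linear Diophantine equations, 50p + 50q = 350 has integer solutions if and only if gcd(50, 50) divides 350. Since 50 | 350, solutions exist.

Yes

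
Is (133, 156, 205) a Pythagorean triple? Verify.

Compute a² + b² = 133² + 156² = 17689 + 24336 = 42025
Compute c² = 205² = 42025
Since 42025 = 42025, confirmed.

Yes, it is a Pythagorean triple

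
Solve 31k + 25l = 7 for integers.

Step 1: Check solvability.
gcd(31, 25) = 1
Since 1 divides 7, solutions exist.

Step 2: Apply extended Euclidean algorithm to find gcd.
We find integers such that 31*x0 + 25*y0 = 1

Step 3: Scale the particular solution.
Multiply by 7/1 = 7:
k = -28, l = 35

Step 4: Verify.
31*(-28) + 25*(35) = 7 = 7 ✓

k = -28, l = 35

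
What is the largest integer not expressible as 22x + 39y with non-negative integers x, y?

For two coprime denominations a and b, the Frobenius number (largest value not representable as a non-negative combination) is ab - a - b.
Here gcd(22, 39) = 1, so they are coprime.
F(22, 39) = 22·39 - 22 - 39 = 858 - 61 = 797

797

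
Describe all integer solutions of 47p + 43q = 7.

Step 1: Compute gcd(47, 43) = 1.
Since 1 divides 7, solutions exist.

Step 2: Find a particular solution using extended Euclidean algorithm.
We get p₀ = 77, q₀ = -84.
Check: 47*77 + 43*-84 = 7 = 7 ✓

Step 3: Write the general solution.
p = 77 + (43/1)t = 77 + 43t
q = -84 - (47/1)t = -84 - 47t
for any integer t.

p = 77 + 43t, q = -84 - 47t for integer t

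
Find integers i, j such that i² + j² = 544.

We need to find integers i, j > 0 such that i² + j² = 544.
Trying i = 12: j² = 544 - 12² = 544 - 144 = 400
j = 20
Check: 12² + 20² = 144 + 400 = 544 ✓

544 = 12² + 20²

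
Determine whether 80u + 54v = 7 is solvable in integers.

Step 1: Compute gcd(80, 54).
gcd(80, 54) = 2

Step 2: Check divisibility.
Does 2 divide 7? 7 = 2 x 3 + 1, so no.

By the theorem on linear Diophantine equations, 80u + 54v = 7 has integer solutions if and only if gcd(80, 54) divides 7. Since 2 does not divide 7, no solutions exist.

No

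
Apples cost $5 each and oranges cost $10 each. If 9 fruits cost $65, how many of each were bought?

Let a = apples, o = oranges.
a + o = 9
5a + 10o = 65
Substitute o = 9 - a:
5a + 10(9 - a) = 65
(5 - 10)a = 65 - 90
-5a = -25
a = 5, o = 9 - 5 = 4

Apples: 5, Oranges: 4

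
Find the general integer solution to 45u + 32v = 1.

Step 1: Compute gcd(45, 32) = 1.
Since 1 divides 1, solutions exist.

Step 2: Find a particular solution using extended Euclidean algorithm.
We get u₀ = 5, v₀ = -7.
Check: 45*5 + 32*-7 = 1 = 1 ✓

Step 3: Write the general solution.
u = 5 + (32/1)t = 5 + 32t
v = -7 - (45/1)t = -7 - 45t
for any integer t.

u = 5 + 32t, v = -7 - 45t for integer t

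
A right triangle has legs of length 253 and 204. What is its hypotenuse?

c² = a² + b² = 253² + 204² = 64009 + 41616 = 105625
c = 325

325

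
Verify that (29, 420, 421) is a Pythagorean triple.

Compute a² + b² = 29² + 420² = 841 + 176400 = 177241
Compute c² = 421² = 177241
Since 177241 = 177241, confirmed.

Yes, it is a Pythagorean triple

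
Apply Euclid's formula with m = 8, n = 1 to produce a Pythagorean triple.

a = m² - n² = 8² - 1² = 64 - 1 = 63
b = 2mn = 2·8·1 = 16
c = m² + n² = 64 + 1 = 65
Verify: 63² + 16² = 3969 + 256 = 4225 = 65² ✓

(63, 16, 65)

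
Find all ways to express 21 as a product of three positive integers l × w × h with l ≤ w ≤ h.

Iterate l from 1 to ⌊21^(1/3)⌋. For each l dividing 21, iterate w ≥ l with w dividing 21/l, and set h = 21/(l·w).
Triples found (2): (1×1×21), (1×3×7)

(1×1×21), (1×3×7)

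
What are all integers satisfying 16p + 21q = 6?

Step 1: Compute gcd(16, 21) = 1.
Since 1 divides 6, solutions exist.

Step 2: Find a particular solution using extended Euclidean algorithm.
We get p₀ = 24, q₀ = -18.
Check: 16*24 + 21*-18 = 6 = 6 ✓

Step 3: Write the general solution.
p = 24 + (21/1)t = 24 + 21t
q = -18 - (16/1)t = -18 - 16t
for any integer t.

p = 24 + 21t, q = -18 - 16t for integer t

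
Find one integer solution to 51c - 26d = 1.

Step 1: Check solvability.
gcd(51, 26) = 1
Since 1 divides 1, solutions exist.

Step 2: Apply extended Euclidean algorithm to find gcd.
We find integers such that 51*x0 + 26*y0 = 1

Step 3: Scale the particular solution.
Multiply by 1/1 = 1:
c = -1, d = -2

Step 4: Verify.
51*(-1) - 26*(-2) = 1 = 1 ✓

c = -1, d = -2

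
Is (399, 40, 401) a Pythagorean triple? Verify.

Compute a² + b² = 399² + 40² = 159201 + 1600 = 160801
Compute c² = 401² = 160801
Since 160801 = 160801, confirmed.

Yes, it is a Pythagorean triple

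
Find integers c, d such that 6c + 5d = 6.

Step 1: Check solvability.
gcd(6, 5) = 1
Since 1 divides 6, solutions exist.

Step 2: Apply extended Euclidean algorithm to find gcd.
We find integers such that 6*x0 + 5*y0 = 1

Step 3: Scale the particular solution.
Multiply by 6/1 = 6:
c = 6, d = -6

Step 4: Verify.
6*(6) + 5*(-6) = 6 = 6 ✓

c = 6, d = -6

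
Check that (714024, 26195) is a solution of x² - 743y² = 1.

Compute x² = 714024² = 509830272576
Compute 743y² = 743·26195² = 743·686178025 = 509830272575
x² - 743y² = 509830272576 - 509830272575 = 1
Since this equals 1, (714024, 26195) is a solution.

Yes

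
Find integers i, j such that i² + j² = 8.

We need to find integers i, j > 0 such that i² + j² = 8.
Trying i = 2: j² = 8 - 2² = 8 - 4 = 4
j = 2
Check: 2² + 2² = 4 + 4 = 8 ✓

8 = 2² + 2²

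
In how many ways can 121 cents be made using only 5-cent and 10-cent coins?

We need non-negative integers (x, y) with 5x + 10y = 121.
For each x from 0 to 24, check if (121 - 5x) is a non-negative multiple of 10.
Solutions (x, y): none
Count: 0

0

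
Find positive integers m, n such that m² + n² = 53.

Search for m with 53 - m² a perfect square.
m = 2: 53 - 2² = 53 - 4 = 49 = 7² ✓
So m = 2, n = 7.

m = 2, n = 7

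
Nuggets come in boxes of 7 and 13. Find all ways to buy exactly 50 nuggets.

We need non-negative integers (x, y) with 7x + 13y = 50.
For each x in 0..7, check if 50 - 7x is a non-negative multiple of 13.
No x yields an integer y ≥ 0.

No solution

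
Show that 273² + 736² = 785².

Compute a² + b² = 273² + 736² = 74529 + 541696 = 616225
Compute c² = 785² = 616225
Since 616225 = 616225, confirmed.

Yes, it is a Pythagorean triple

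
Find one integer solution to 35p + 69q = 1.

Step 1: Check solvability.
gcd(35, 69) = 1
Since 1 divides 1, solutions exist.

Step 2: Apply extended Euclidean algorithm to find gcd.
We find integers such that 35*x0 + 69*y0 = 1

Step 3: Scale the particular solution.
Multiply by 1/1 = 1:
p = 2, q = -1

Step 4: Verify.
35*(2) + 69*(-1) = 1 = 1 ✓

p = 2, q = -1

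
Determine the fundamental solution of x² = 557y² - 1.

We need x² = 557y² - 1. Try successive y:
y = 1: x² = 557·1² - 1 = 556, not a perfect square
y = 2: x² = 557·2² - 1 = 2227, not a perfect square
y = 3: x² = 557·3² - 1 = 5012, not a perfect square
...
y = 5: x² = 557·5² - 1 = 13924 = 118² ✓
Check: 118² - 557·5² = 13924 - 13925 = -1 ✓

x = 118, y = 5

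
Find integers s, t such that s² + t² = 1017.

We need to find integers s, t > 0 such that s² + t² = 1017.
Trying s = 21: t² = 1017 - 21² = 1017 - 441 = 576
t = 24
Check: 21² + 24² = 441 + 576 = 1017 ✓

1017 = 21² + 24²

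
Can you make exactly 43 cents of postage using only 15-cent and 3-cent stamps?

We need non-negative x, y with 15x + 3y = 43.
gcd(15, 3) = 3, and 3 does not divide 43.
No integer solutions exist, so certainly no non-negative ones.

No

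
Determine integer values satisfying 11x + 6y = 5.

Step 1: Check solvability.
gcd(11, 6) = 1
Since 1 divides 5, solutions exist.

Step 2: Apply extended Euclidean algorithm to find gcd.
We find integers such that 11*x0 + 6*y0 = 1

Step 3: Scale the particular solution.
Multiply by 5/1 = 5:
x = -5, y = 10

Step 4: Verify.
11*(-5) + 6*(10) = 5 = 5 ✓

x = -5, y = 10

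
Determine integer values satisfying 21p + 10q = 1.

Step 1: Check solvability.
gcd(21, 10) = 1
Since 1 divides 1, solutions exist.

Step 2: Apply extended Euclidean algorithm to find gcd.
We find integers such that 21*x0 + 10*y0 = 1

Step 3: Scale the particular solution.
Multiply by 1/1 = 1:
p = 1, q = -2

Step 4: Verify.
21*(1) + 10*(-2) = 1 = 1 ✓

p = 1, q = -2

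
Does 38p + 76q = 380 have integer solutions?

Step 1: Compute gcd(38, 76).
gcd(38, 76) = 38

Step 2: Check divisibility.
Does 38 divide 380? 380 = 38 x 10, so yes.

By the theorem on linear Diophantine equations, 38p + 76q = 380 has integer solutions if and only if gcd(38, 76) divides 380. Since 38 | 380, solutions exist.

Yes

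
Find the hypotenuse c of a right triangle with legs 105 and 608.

c² = a² + b² = 105² + 608² = 11025 + 369664 = 380689
c = 617

617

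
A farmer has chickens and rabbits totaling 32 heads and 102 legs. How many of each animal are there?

Let c = chickens, r = rabbits.
Heads: c + r = 32
Legs: 2c + 4r = 102
From the first equation, c = 32 - r. Substitute:
2(32 - r) + 4r = 102
64 + 2r = 102
r = (102 - 64)/2 = 19
c = 32 - 19 = 13

Chickens: 13, Rabbits: 19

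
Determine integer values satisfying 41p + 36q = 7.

Step 1: Check solvability.
gcd(41, 36) = 1
Since 1 divides 7, solutions exist.

Step 2: Apply extended Euclidean algorithm to find gcd.
We find integers such that 41*x0 + 36*y0 = 1

Step 3: Scale the particular solution.
Multiply by 7/1 = 7:
p = -49, q = 56

Step 4: Verify.
41*(-49) + 36*(56) = 7 = 7 ✓

p = -49, q = 56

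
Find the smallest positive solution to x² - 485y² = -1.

We need x² = 485y² - 1. Try successive y:
y = 1: x² = 485·1² - 1 = 484 = 22² ✓
Check: 22² - 485·1² = 484 - 485 = -1 ✓

x = 22, y = 1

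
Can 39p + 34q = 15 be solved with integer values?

Step 1: Compute gcd(39, 34).
gcd(39, 34) = 1

Step 2: Check divisibility.
Does 1 divide 15? 15 = 1 x 15, so yes.

By the theorem on linear Diophantine equations, 39p + 34q = 15 has integer solutions if and only if gcd(39, 34) divides 15. Since 1 | 15, solutions exist.

Yes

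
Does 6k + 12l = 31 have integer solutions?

Step 1: Compute gcd(6, 12).
gcd(6, 12) = 6

Step 2: Check divisibility.
Does 6 divide 31? 31 = 6 x 5 + 1, so no.

By the theorem on linear Diophantine equations, 6k + 12l = 31 has integer solutions if and only if gcd(6, 12) divides 31. Since 6 does not divide 31, no solutions exist.

No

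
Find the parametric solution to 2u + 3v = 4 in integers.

Step 1: Compute gcd(2, 3) = 1.
Since 1 divides 4, solutions exist.

Step 2: Find a particular solution using extended Euclidean algorithm.
We get u₀ = -4, v₀ = 4.
Check: 2*-4 + 3*4 = 4 = 4 ✓

Step 3: Write the general solution.
u = -4 + (3/1)t = -4 + 3t
v = 4 - (2/1)t = 4 - 2t
for any integer t.

u = -4 + 3t, v = 4 - 2t for integer t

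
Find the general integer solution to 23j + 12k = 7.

Step 1: Compute gcd(23, 12) = 1.
Since 1 divides 7, solutions exist.

Step 2: Find a particular solution using extended Euclidean algorithm.
We get j₀ = -7, k₀ = 14.
Check: 23*-7 + 12*14 = 7 = 7 ✓

Step 3: Write the general solution.
j = -7 + (12/1)t = -7 + 12t
k = 14 - (23/1)t = 14 - 23t
for any integer t.

j = -7 + 12t, k = 14 - 23t for integer t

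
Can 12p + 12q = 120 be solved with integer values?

Step 1: Compute gcd(12, 12).
gcd(12, 12) = 12

Step 2: Check divisibility.
Does 12 divide 120? 120 = 12 x 10, so yes.

By the theorem on linear Diophantine equations, 12p + 12q = 120 has integer solutions if and only if gcd(12, 12) divides 120. Since 12 | 120, solutions exist.

Yes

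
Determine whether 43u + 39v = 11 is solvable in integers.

Step 1: Compute gcd(43, 39).
gcd(43, 39) = 1

Step 2: Check divisibility.
Does 1 divide 11? 11 = 1 x 11, so yes.

By the theorem on linear Diophantine equations, 43u + 39v = 11 has integer solutions if and only if gcd(43, 39) divides 11. Since 1 | 11, solutions exist.

Yes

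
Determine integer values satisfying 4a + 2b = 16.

Step 1: Check solvability.
gcd(4, 2) = 2
Since 2 divides 16, solutions exist.

Step 2: Apply extended Euclidean algorithm to find gcd.
We find integers such that 4*x0 + 2*y0 = 2

Step 3: Scale the particular solution.
Multiply by 16/2 = 8:
a = 0, b = 8

Step 4: Verify.
4*(0) + 2*(8) = 16 = 16 ✓

a = 0, b = 8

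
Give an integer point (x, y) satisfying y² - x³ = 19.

Try small integer x values and check whether x³ + 19 is a perfect square.
x = 5: x³ + 19 = 5³ + 19 = 125 + 19 = 144
Is 144 a perfect square? 12² = 144 ✓
So (x, y) = (5, -12) is a solution.

x = 5, y = -12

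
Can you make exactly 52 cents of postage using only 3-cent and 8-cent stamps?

We need non-negative x, y with 3x + 8y = 52.
gcd(3, 8) = 1 divides 52, so integer solutions exist.
Search for a non-negative one: x = 4 gives 8y = 52 - 12 = 40, so y = 5.
Check: 3·4 + 8·5 = 52 ✓

Yes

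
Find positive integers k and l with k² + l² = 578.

We need to find integers k, l > 0 such that k² + l² = 578.
Trying k = 7: l² = 578 - 7² = 578 - 49 = 529
l = 23
Check: 7² + 23² = 49 + 529 = 578 ✓

578 = 7² + 23²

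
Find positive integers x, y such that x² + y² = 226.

Search for x with 226 - x² a perfect square.
x = 1: 226 - 1² = 226 - 1 = 225 = 15² ✓
So x = 1, y = 15.

x = 1, y = 15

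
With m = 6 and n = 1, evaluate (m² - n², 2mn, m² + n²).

a = m² - n² = 36 - 1 = 35
b = 2mn = 2·6·1 = 12
c = m² + n² = 36 + 1 = 37
Verify: 35² + 12² = 1225 + 144 = 1369 = 37² ✓

(35, 12, 37)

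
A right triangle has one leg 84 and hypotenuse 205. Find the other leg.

a² = c² - b² = 42025 - 7056 = 34969
a = 187

187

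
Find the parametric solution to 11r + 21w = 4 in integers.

Step 1: Compute gcd(11, 21) = 1.
Since 1 divides 4, solutions exist.

Step 2: Find a particular solution using extended Euclidean algorithm.
We get r₀ = 8, w₀ = -4.
Check: 11*8 + 21*-4 = 4 = 4 ✓

Step 3: Write the general solution.
r = 8 + (21/1)t = 8 + 21t
w = -4 - (11/1)t = -4 - 11t
for any integer t.

r = 8 + 21t, w = -4 - 11t for integer t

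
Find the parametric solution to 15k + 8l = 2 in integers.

Step 1: Compute gcd(15, 8) = 1.
Since 1 divides 2, solutions exist.

Step 2: Find a particular solution using extended Euclidean algorithm.
We get k₀ = -2, l₀ = 4.
Check: 15*-2 + 8*4 = 2 = 2 ✓

Step 3: Write the general solution.
k = -2 + (8/1)t = -2 + 8t
l = 4 - (15/1)t = 4 - 15t
for any integer t.

k = -2 + 8t, l = 4 - 15t for integer t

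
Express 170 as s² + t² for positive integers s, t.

We need to find integers s, t > 0 such that s² + t² = 170.
Trying s = 1: t² = 170 - 1² = 170 - 1 = 169
t = 13
Check: 1² + 13² = 1 + 169 = 170 ✓

170 = 1² + 13²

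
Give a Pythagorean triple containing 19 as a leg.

We need the other leg and hypotenuse such that 19² + x² = c².
Take x = 180, c = 181: 19² + 180² = 361 + 32400 = 32761 = 181² ✓
Triple: (19, 180, 181)

(19, 180, 181)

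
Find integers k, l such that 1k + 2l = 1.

Step 1: Check solvability.
gcd(1, 2) = 1
Since 1 divides 1, solutions exist.

Step 2: Apply extended Euclidean algorithm to find gcd.
We find integers such that 1*x0 + 2*y0 = 1

Step 3: Scale the particular solution.
Multiply by 1/1 = 1:
k = 1, l = 0

Step 4: Verify.
1*(1) + 2*(0) = 1 = 1 ✓

k = 1, l = 0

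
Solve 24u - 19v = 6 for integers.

Step 1: Check solvability.
gcd(24, 19) = 1
Since 1 divides 6, solutions exist.

Step 2: Apply extended Euclidean algorithm to find gcd.
We find integers such that 24*x0 + 19*y0 = 1

Step 3: Scale the particular solution.
Multiply by 6/1 = 6:
u = 24, v = 30

Step 4: Verify.
24*(24) - 19*(30) = 6 = 6 ✓

u = 24, v = 30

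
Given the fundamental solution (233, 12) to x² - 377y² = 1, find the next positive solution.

Solutions to x² - Dy² = 1 are generated by powers of (x₀ + y₀√D).
The next solution satisfies x₁ + y₁√377 = (x₀ + y₀√377)², giving:
x₁ = x₀² + 377y₀² = 233² + 377·12² = 54289 + 54288 = 108577
y₁ = 2x₀y₀ = 2·233·12 = 5592

Verify: 108577² - 377·5592² = 11788964929 - 11788964928 = 1 ✓

x = 108577, y = 5592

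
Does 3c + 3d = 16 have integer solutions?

Step 1: Compute gcd(3, 3).
gcd(3, 3) = 3

Step 2: Check divisibility.
Does 3 divide 16? 16 = 3 x 5 + 1, so no.

By the theorem on linear Diophantine equations, 3c + 3d = 16 has integer solutions if and only if gcd(3, 3) divides 16. Since 3 does not divide 16, no solutions exist.

No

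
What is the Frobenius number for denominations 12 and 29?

For two coprime denominations a and b, the Frobenius number (largest value not representable as a non-negative combination) is ab - a - b.
Here gcd(12, 29) = 1, so they are coprime.
F(12, 29) = 12·29 - 12 - 29 = 348 - 41 = 307

307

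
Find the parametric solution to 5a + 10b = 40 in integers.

Step 1: Compute gcd(5, 10) = 5.
Since 5 divides 40, solutions exist.

Step 2: Find a particular solution using extended Euclidean algorithm.
We get a₀ = 8, b₀ = 0.
Check: 5*8 + 10*0 = 40 = 40 ✓

Step 3: Write the general solution.
a = 8 + (10/5)t = 8 + 2t
b = 0 - (5/5)t = 0 - 1t
for any integer t.

a = 8 + 2t, b = 0 - 1t for integer t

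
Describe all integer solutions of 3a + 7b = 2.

Step 1: Compute gcd(3, 7) = 1.
Since 1 divides 2, solutions exist.

Step 2: Find a particular solution using extended Euclidean algorithm.
We get a₀ = -4, b₀ = 2.
Check: 3*-4 + 7*2 = 2 = 2 ✓

Step 3: Write the general solution.
a = -4 + (7/1)t = -4 + 7t
b = 2 - (3/1)t = 2 - 3t
for any integer t.

a = -4 + 7t, b = 2 - 3t for integer t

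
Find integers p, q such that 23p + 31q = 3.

Step 1: Check solvability.
gcd(23, 31) = 1
Since 1 divides 3, solutions exist.

Step 2: Apply extended Euclidean algorithm to find gcd.
We find integers such that 23*x0 + 31*y0 = 1

Step 3: Scale the particular solution.
Multiply by 3/1 = 3:
p = -12, q = 9

Step 4: Verify.
23*(-12) + 31*(9) = 3 = 3 ✓

p = -12, q = 9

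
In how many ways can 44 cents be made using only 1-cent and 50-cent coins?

We need non-negative integers (x, y) with 1x + 50y = 44.
For each x from 0 to 44, check if (44 - 1x) is a non-negative multiple of 50.
Solutions (x, y): (44,0)
Count: 1

1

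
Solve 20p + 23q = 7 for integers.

Step 1: Check solvability.
gcd(20, 23) = 1
Since 1 divides 7, solutions exist.

Step 2: Apply extended Euclidean algorithm to find gcd.
We find integers such that 20*x0 + 23*y0 = 1

Step 3: Scale the particular solution.
Multiply by 7/1 = 7:
p = -56, q = 49

Step 4: Verify.
20*(-56) + 23*(49) = 7 = 7 ✓

p = -56, q = 49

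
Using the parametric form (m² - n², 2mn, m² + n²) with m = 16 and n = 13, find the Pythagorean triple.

a = m² - n² = 256 - 169 = 87
b = 2mn = 2·16·13 = 416
c = m² + n² = 256 + 169 = 425
Verify: 87² + 416² = 7569 + 173056 = 180625 = 425² ✓

(87, 416, 425)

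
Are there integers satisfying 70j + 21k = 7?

Step 1: Compute gcd(70, 21).
gcd(70, 21) = 7

Step 2: Check divisibility.
Does 7 divide 7? 7 = 7 x 1, so yes.

By the theorem on linear Diophantine equations, 70j + 21k = 7 has integer solutions if and only if gcd(70, 21) divides 7. Since 7 | 7, solutions exist.

Yes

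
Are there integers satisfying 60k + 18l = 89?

Step 1: Compute gcd(60, 18).
gcd(60, 18) = 6

Step 2: Check divisibility.
Does 6 divide 89? 89 = 6 x 14 + 5, so no.

By the theorem on linear Diophantine equations, 60k + 18l = 89 has integer solutions if and only if gcd(60, 18) divides 89. Since 6 does not divide 89, no solutions exist.

No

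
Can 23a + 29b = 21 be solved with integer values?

Step 1: Compute gcd(23, 29).
gcd(23, 29) = 1

Step 2: Check divisibility.
Does 1 divide 21? 21 = 1 x 21, so yes.

By the theorem on linear Diophantine equations, 23a + 29b = 21 has integer solutions if and only if gcd(23, 29) divides 21. Since 1 | 21, solutions exist.

Yes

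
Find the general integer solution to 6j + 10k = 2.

Step 1: Compute gcd(6, 10) = 2.
Since 2 divides 2, solutions exist.

Step 2: Find a particular solution using extended Euclidean algorithm.
We get j₀ = 2, k₀ = -1.
Check: 6*2 + 10*-1 = 2 = 2 ✓

Step 3: Write the general solution.
j = 2 + (10/2)t = 2 + 5t
k = -1 - (6/2)t = -1 - 3t
for any integer t.

j = 2 + 5t, k = -1 - 3t for integer t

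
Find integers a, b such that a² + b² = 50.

We need to find integers a, b > 0 such that a² + b² = 50.
Trying a = 1: b² = 50 - 1² = 50 - 1 = 49
b = 7
Check: 1² + 7² = 1 + 49 = 50 ✓

50 = 1² + 7²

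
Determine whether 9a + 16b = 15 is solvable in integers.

Step 1: Compute gcd(9, 16).
gcd(9, 16) = 1

Step 2: Check divisibility.
Does 1 divide 15? 15 = 1 x 15, so yes.

By the theorem on linear Diophantine equations, 9a + 16b = 15 has integer solutions if and only if gcd(9, 16) divides 15. Since 1 | 15, solutions exist.

Yes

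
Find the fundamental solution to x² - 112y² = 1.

We seek the smallest positive integers (x, y) with x² - 112y² = 1, i.e., x² = 112y² + 1.
Try successive y values:
y = 1: x² = 112·1² + 1 = 113, not a perfect square
y = 2: x² = 112·2² + 1 = 449, not a perfect square
y = 3: x² = 112·3² + 1 = 1009, not a perfect square
... continuing the search (or via continued fractions) ...
y = 12: x² = 112·12² + 1 = 16129, x = 127 ✓

Verify: 127² - 112·12² = 16129 - 16128 = 1 ✓

x = 127, y = 12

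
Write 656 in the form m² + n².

We need to find integers m, n > 0 such that m² + n² = 656.
Trying m = 16: n² = 656 - 16² = 656 - 256 = 400
n = 20
Check: 16² + 20² = 256 + 400 = 656 ✓

656 = 16² + 20²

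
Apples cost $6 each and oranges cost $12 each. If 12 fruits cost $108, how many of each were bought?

Let a = apples, o = oranges.
a + o = 12
6a + 12o = 108
Substitute o = 12 - a:
6a + 12(12 - a) = 108
(6 - 12)a = 108 - 144
-6a = -36
a = 6, o = 12 - 6 = 6

Apples: 6, Oranges: 6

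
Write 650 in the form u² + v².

We need to find integers u, v > 0 such that u² + v² = 650.
Trying u = 5: v² = 650 - 5² = 650 - 25 = 625
v = 25
Check: 5² + 25² = 25 + 625 = 650 ✓

650 = 5² + 25²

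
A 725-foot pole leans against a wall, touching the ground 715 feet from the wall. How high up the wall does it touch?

The ladder, wall, and ground form a right triangle with hypotenuse 725 and one leg 715.
By the Pythagorean theorem: h² = 725² - 715² = 525625 - 511225 = 14400
h = √14400 = 120 feet

120 feet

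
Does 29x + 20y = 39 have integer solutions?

Step 1: Compute gcd(29, 20).
gcd(29, 20) = 1

Step 2: Check divisibility.
Does 1 divide 39? 39 = 1 x 39, so yes.

By the theorem on linear Diophantine equations, 29x + 20y = 39 has integer solutions if and only if gcd(29, 20) divides 39. Since 1 | 39, solutions exist.

Yes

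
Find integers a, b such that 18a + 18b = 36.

Step 1: Check solvability.
gcd(18, 18) = 18
Since 18 divides 36, solutions exist.

Step 2: Apply extended Euclidean algorithm to find gcd.
We find integers such that 18*x0 + 18*y0 = 18

Step 3: Scale the particular solution.
Multiply by 36/18 = 2:
a = 0, b = 2

Step 4: Verify.
18*(0) + 18*(2) = 36 = 36 ✓

a = 0, b = 2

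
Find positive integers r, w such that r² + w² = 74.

Search for r with 74 - r² a perfect square.
r = 5: 74 - 5² = 74 - 25 = 49 = 7² ✓
So r = 5, w = 7.

r = 5, w = 7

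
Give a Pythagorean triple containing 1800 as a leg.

We need the other leg and hypotenuse such that 1800² + x² = c².
Take x = 602, c = 1898: 1800² + 602² = 3240000 + 362404 = 3602404 = 1898² ✓
Triple: (602, 1800, 1898)

(602, 1800, 1898)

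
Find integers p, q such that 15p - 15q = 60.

Step 1: Check solvability.
gcd(15, 15) = 15
Since 15 divides 60, solutions exist.

Step 2: Apply extended Euclidean algorithm to find gcd.
We find integers such that 15*x0 + 15*y0 = 15

Step 3: Scale the particular solution.
Multiply by 60/15 = 4:
p = 0, q = -4

Step 4: Verify.
15*(0) - 15*(-4) = 60 = 60 ✓

p = 0, q = -4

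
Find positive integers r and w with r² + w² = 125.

We need to find integers r, w > 0 such that r² + w² = 125.
Trying r = 2: w² = 125 - 2² = 125 - 4 = 121
w = 11
Check: 2² + 11² = 4 + 121 = 125 ✓

125 = 2² + 11²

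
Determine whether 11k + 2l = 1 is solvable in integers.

Step 1: Compute gcd(11, 2).
gcd(11, 2) = 1

Step 2: Check divisibility.
Does 1 divide 1? 1 = 1 x 1, so yes.

By the theorem on linear Diophantine equations, 11k + 2l = 1 has integer solutions if and only if gcd(11, 2) divides 1. Since 1 | 1, solutions exist.

Yes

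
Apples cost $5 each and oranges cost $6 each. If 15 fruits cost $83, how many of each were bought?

Let a = apples, o = oranges.
a + o = 15
5a + 6o = 83
Substitute o = 15 - a:
5a + 6(15 - a) = 83
(5 - 6)a = 83 - 90
-1a = -7
a = 7, o = 15 - 7 = 8

Apples: 7, Oranges: 8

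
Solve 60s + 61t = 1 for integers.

Step 1: Check solvability.
gcd(60, 61) = 1
Since 1 divides 1, solutions exist.

Step 2: Apply extended Euclidean algorithm to find gcd.
We find integers such that 60*x0 + 61*y0 = 1

Step 3: Scale the particular solution.
Multiply by 1/1 = 1:
s = -1, t = 1

Step 4: Verify.
60*(-1) + 61*(1) = 1 = 1 ✓

s = -1, t = 1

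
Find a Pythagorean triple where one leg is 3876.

We need the other leg and hypotenuse such that 3876² + x² = c².
Take x = 432, c = 3900: 3876² + 432² = 15023376 + 186624 = 15210000 = 3900² ✓
Triple: (3876, 432, 3900)

(3876, 432, 3900)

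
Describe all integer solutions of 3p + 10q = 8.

Step 1: Compute gcd(3, 10) = 1.
Since 1 divides 8, solutions exist.

Step 2: Find a particular solution using extended Euclidean algorithm.
We get p₀ = -24, q₀ = 8.
Check: 3*-24 + 10*8 = 8 = 8 ✓

Step 3: Write the general solution.
p = -24 + (10/1)t = -24 + 10t
q = 8 - (3/1)t = 8 - 3t
for any integer t.

p = -24 + 10t, q = 8 - 3t for integer t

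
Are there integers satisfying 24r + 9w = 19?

Step 1: Compute gcd(24, 9).
gcd(24, 9) = 3

Step 2: Check divisibility.
Does 3 divide 19? 19 = 3 x 6 + 1, so no.

By the theorem on linear Diophantine equations, 24r + 9w = 19 has integer solutions if and only if gcd(24, 9) divides 19. Since 3 does not divide 19, no solutions exist.

No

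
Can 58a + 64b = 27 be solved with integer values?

Step 1: Compute gcd(58, 64).
gcd(58, 64) = 2

Step 2: Check divisibility.
Does 2 divide 27? 27 = 2 x 13 + 1, so no.

By the theorem on linear Diophantine equations, 58a + 64b = 27 has integer solutions if and only if gcd(58, 64) divides 27. Since 2 does not divide 27, no solutions exist.

No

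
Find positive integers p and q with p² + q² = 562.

We need to find integers p, q > 0 such that p² + q² = 562.
Trying p = 11: q² = 562 - 11² = 562 - 121 = 441
q = 21
Check: 11² + 21² = 121 + 441 = 562 ✓

562 = 11² + 21²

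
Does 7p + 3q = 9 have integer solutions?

Step 1: Compute gcd(7, 3).
gcd(7, 3) = 1

Step 2: Check divisibility.
Does 1 divide 9? 9 = 1 x 9, so yes.

By the theorem on linear Diophantine equations, 7p + 3q = 9 has integer solutions if and only if gcd(7, 3) divides 9. Since 1 | 9, solutions exist.

Yes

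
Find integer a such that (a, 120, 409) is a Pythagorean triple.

a² = c² - b² = 409² - 120² = 167281 - 14400 = 152881
a = sqrt(152881) = 391

391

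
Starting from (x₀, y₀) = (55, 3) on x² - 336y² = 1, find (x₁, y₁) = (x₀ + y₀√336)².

Solutions to x² - Dy² = 1 are generated by powers of (x₀ + y₀√D).
The next solution satisfies x₁ + y₁√336 = (x₀ + y₀√336)², giving:
x₁ = x₀² + 336y₀² = 55² + 336·3² = 3025 + 3024 = 6049
y₁ = 2x₀y₀ = 2·55·3 = 330

Verify: 6049² - 336·330² = 36590401 - 36590400 = 1 ✓

x = 6049, y = 330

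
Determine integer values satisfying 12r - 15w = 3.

Step 1: Check solvability.
gcd(12, 15) = 3
Since 3 divides 3, solutions exist.

Step 2: Apply extended Euclidean algorithm to find gcd.
We find integers such that 12*x0 + 15*y0 = 3

Step 3: Scale the particular solution.
Multiply by 3/3 = 1:
r = -1, w = -1

Step 4: Verify.
12*(-1) - 15*(-1) = 3 = 3 ✓

r = -1, w = -1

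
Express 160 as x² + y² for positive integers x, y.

We need to find integers x, y > 0 such that x² + y² = 160.
Trying x = 4: y² = 160 - 4² = 160 - 16 = 144
y = 12
Check: 4² + 12² = 16 + 144 = 160 ✓

160 = 4² + 12²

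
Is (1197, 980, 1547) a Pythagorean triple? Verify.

Compute a² + b² = 1197² + 980² = 1432809 + 960400 = 2393209
Compute c² = 1547² = 2393209
Since 2393209 = 2393209, confirmed.

Yes, it is a Pythagorean triple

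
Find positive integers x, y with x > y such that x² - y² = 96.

Factor: x² - y² = (x+y)(x-y) = 96.
We need two factors of 96 with the same parity.
Use x+y = 48 and x-y = 2 (product 48·2 = 96).
Adding: 2x = 50, so x = 25.
Subtracting: 2y = 46, so y = 23.
Check: 25² - 23² = 625 - 529 = 96 ✓

x = 25, y = 23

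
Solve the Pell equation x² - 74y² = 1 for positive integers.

We seek the smallest positive integers (x, y) with x² - 74y² = 1, i.e., x² = 74y² + 1.
Try successive y values:
y = 1: x² = 74·1² + 1 = 75, not a perfect square
y = 2: x² = 74·2² + 1 = 297, not a perfect square
y = 3: x² = 74·3² + 1 = 667, not a perfect square
... continuing the search (or via continued fractions) ...
y = 430: x² = 74·430² + 1 = 13682601, x = 3699 ✓

Verify: 3699² - 74·430² = 13682601 - 13682600 = 1 ✓

x = 3699, y = 430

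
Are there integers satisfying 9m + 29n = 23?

Step 1: Compute gcd(9, 29).
gcd(9, 29) = 1

Step 2: Check divisibility.
Does 1 divide 23? 23 = 1 x 23, so yes.

By the theorem on linear Diophantine equations, 9m + 29n = 23 has integer solutions if and only if gcd(9, 29) divides 23. Since 1 | 23, solutions exist.

Yes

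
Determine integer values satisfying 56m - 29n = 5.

Step 1: Check solvability.
gcd(56, 29) = 1
Since 1 divides 5, solutions exist.

Step 2: Apply extended Euclidean algorithm to find gcd.
We find integers such that 56*x0 + 29*y0 = 1

Step 3: Scale the particular solution.
Multiply by 5/1 = 5:
m = 70, n = 135

Step 4: Verify.
56*(70) - 29*(135) = 5 = 5 ✓

m = 70, n = 135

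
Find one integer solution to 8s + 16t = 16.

Step 1: Check solvability.
gcd(8, 16) = 8
Since 8 divides 16, solutions exist.

Step 2: Apply extended Euclidean algorithm to find gcd.
We find integers such that 8*x0 + 16*y0 = 8

Step 3: Scale the particular solution.
Multiply by 16/8 = 2:
s = 2, t = 0

Step 4: Verify.
8*(2) + 16*(0) = 16 = 16 ✓

s = 2, t = 0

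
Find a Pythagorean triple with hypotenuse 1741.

We need a² + b² = 1741² = 3031081.
Trying: 59² + 1740² = 3481 + 3027600 = 3031081 ✓

(59, 1740, 1741)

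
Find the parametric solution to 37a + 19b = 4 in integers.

Step 1: Compute gcd(37, 19) = 1.
Since 1 divides 4, solutions exist.

Step 2: Find a particular solution using extended Euclidean algorithm.
We get a₀ = -4, b₀ = 8.
Check: 37*-4 + 19*8 = 4 = 4 ✓

Step 3: Write the general solution.
a = -4 + (19/1)t = -4 + 19t
b = 8 - (37/1)t = 8 - 37t
for any integer t.

a = -4 + 19t, b = 8 - 37t for integer t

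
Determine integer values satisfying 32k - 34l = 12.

Step 1: Check solvability.
gcd(32, 34) = 2
Since 2 divides 12, solutions exist.

Step 2: Apply extended Euclidean algorithm to find gcd.
We find integers such that 32*x0 + 34*y0 = 2

Step 3: Scale the particular solution.
Multiply by 12/2 = 6:
k = -6, l = -6

Step 4: Verify.
32*(-6) - 34*(-6) = 12 = 12 ✓

k = -6, l = -6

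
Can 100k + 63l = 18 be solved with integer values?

Step 1: Compute gcd(100, 63).
gcd(100, 63) = 1

Step 2: Check divisibility.
Does 1 divide 18? 18 = 1 x 18, so yes.

By the theorem on linear Diophantine equations, 100k + 63l = 18 has integer solutions if and only if gcd(100, 63) divides 18. Since 1 | 18, solutions exist.

Yes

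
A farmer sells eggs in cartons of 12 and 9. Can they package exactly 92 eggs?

We need non-negative a, b with 12a + 9b = 92.
gcd(12, 9) = 3, and 3 does not divide 92.
No integer solutions exist.

No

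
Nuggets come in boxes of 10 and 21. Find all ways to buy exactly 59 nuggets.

We need non-negative integers (x, y) with 10x + 21y = 59.
For each x in 0..5, check if 59 - 10x is a non-negative multiple of 21.
No x yields an integer y ≥ 0.

No solution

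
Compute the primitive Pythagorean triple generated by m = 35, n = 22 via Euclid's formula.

a = m² - n² = 1225 - 484 = 741
b = 2mn = 2·35·22 = 1540
c = m² + n² = 1225 + 484 = 1709
Verify: 741² + 1540² = 549081 + 2371600 = 2920681 = 1709² ✓

(741, 1540, 1709)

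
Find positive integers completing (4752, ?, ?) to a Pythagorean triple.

We need the other leg and hypotenuse such that 4752² + x² = c².
Take x = 980, c = 4852: 4752² + 980² = 22581504 + 960400 = 23541904 = 4852² ✓
Triple: (980, 4752, 4852)

(980, 4752, 4852)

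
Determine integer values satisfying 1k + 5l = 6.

Step 1: Check solvability.
gcd(1, 5) = 1
Since 1 divides 6, solutions exist.

Step 2: Apply extended Euclidean algorithm to find gcd.
We find integers such that 1*x0 + 5*y0 = 1

Step 3: Scale the particular solution.
Multiply by 6/1 = 6:
k = 6, l = 0

Step 4: Verify.
1*(6) + 5*(0) = 6 = 6 ✓

k = 6, l = 0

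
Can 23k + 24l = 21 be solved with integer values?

Step 1: Compute gcd(23, 24).
gcd(23, 24) = 1

Step 2: Check divisibility.
Does 1 divide 21? 21 = 1 x 21, so yes.

By the theorem on linear Diophantine equations, 23k + 24l = 21 has integer solutions if and only if gcd(23, 24) divides 21. Since 1 | 21, solutions exist.

Yes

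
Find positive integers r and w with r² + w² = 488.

We need to find integers r, w > 0 such that r² + w² = 488.
Trying r = 2: w² = 488 - 2² = 488 - 4 = 484
w = 22
Check: 2² + 22² = 4 + 484 = 488 ✓

488 = 2² + 22²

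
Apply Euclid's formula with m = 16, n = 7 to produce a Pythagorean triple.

a = m² - n² = 16² - 7² = 256 - 49 = 207
b = 2mn = 2·16·7 = 224
c = m² + n² = 256 + 49 = 305
Verify: 207² + 224² = 42849 + 50176 = 93025 = 305² ✓

(207, 224, 305)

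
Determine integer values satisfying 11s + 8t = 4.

Step 1: Check solvability.
gcd(11, 8) = 1
Since 1 divides 4, solutions exist.

Step 2: Apply extended Euclidean algorithm to find gcd.
We find integers such that 11*x0 + 8*y0 = 1

Step 3: Scale the particular solution.
Multiply by 4/1 = 4:
s = 12, t = -16

Step 4: Verify.
11*(12) + 8*(-16) = 4 = 4 ✓

s = 12, t = -16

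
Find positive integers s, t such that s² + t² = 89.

Search for s with 89 - s² a perfect square.
s = 5: 89 - 5² = 89 - 25 = 64 = 8² ✓
So s = 5, t = 8.

s = 5, t = 8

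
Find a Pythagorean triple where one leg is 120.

We need the other leg and hypotenuse such that 120² + x² = c².
Take x = 22, c = 122: 120² + 22² = 14400 + 484 = 14884 = 122² ✓
Triple: (22, 120, 122)

(22, 120, 122)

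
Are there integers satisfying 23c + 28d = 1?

Step 1: Compute gcd(23, 28).
gcd(23, 28) = 1

Step 2: Check divisibility.
Does 1 divide 1? 1 = 1 x 1, so yes.

By the theorem on linear Diophantine equations, 23c + 28d = 1 has integer solutions if and only if gcd(23, 28) divides 1. Since 1 | 1, solutions exist.

Yes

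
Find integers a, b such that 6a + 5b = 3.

Step 1: Check solvability.
gcd(6, 5) = 1
Since 1 divides 3, solutions exist.

Step 2: Apply extended Euclidean algorithm to find gcd.
We find integers such that 6*x0 + 5*y0 = 1

Step 3: Scale the particular solution.
Multiply by 3/1 = 3:
a = 3, b = -3

Step 4: Verify.
6*(3) + 5*(-3) = 3 = 3 ✓

a = 3, b = -3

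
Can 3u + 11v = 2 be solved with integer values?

Step 1: Compute gcd(3, 11).
gcd(3, 11) = 1

Step 2: Check divisibility.
Does 1 divide 2? 2 = 1 x 2, so yes.

By the theorem on linear Diophantine equations, 3u + 11v = 2 has integer solutions if and only if gcd(3, 11) divides 2. Since 1 | 2, solutions exist.

Yes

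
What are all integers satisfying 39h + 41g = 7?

Step 1: Compute gcd(39, 41) = 1.
Since 1 divides 7, solutions exist.

Step 2: Find a particular solution using extended Euclidean algorithm.
We get h₀ = 140, g₀ = -133.
Check: 39*140 + 41*-133 = 7 = 7 ✓

Step 3: Write the general solution.
h = 140 + (41/1)t = 140 + 41t
g = -133 - (39/1)t = -133 - 39t
for any integer t.

h = 140 + 41t, g = -133 - 39t for integer t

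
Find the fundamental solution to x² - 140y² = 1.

We seek the smallest positive integers (x, y) with x² - 140y² = 1, i.e., x² = 140y² + 1.
Try successive y values:
y = 1: x² = 140·1² + 1 = 141, not a perfect square
y = 2: x² = 140·2² + 1 = 561, not a perfect square
y = 3: x² = 140·3² + 1 = 1261, not a perfect square
... continuing the search (or via continued fractions) ...
y = 6: x² = 140·6² + 1 = 5041, x = 71 ✓

Verify: 71² - 140·6² = 5041 - 5040 = 1 ✓

x = 71, y = 6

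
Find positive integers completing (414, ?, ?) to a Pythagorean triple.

We need the other leg and hypotenuse such that 414² + x² = c².
Take x = 448, c = 610: 414² + 448² = 171396 + 200704 = 372100 = 610² ✓
Triple: (414, 448, 610)

(414, 448, 610)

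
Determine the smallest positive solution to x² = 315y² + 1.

We seek the smallest positive integers (x, y) with x² - 315y² = 1, i.e., x² = 315y² + 1.
Try successive y values:
y = 1: x² = 315·1² + 1 = 316, not a perfect square
y = 2: x² = 315·2² + 1 = 1261, not a perfect square
y = 3: x² = 315·3² + 1 = 2836, not a perfect square
... continuing the search (or via continued fractions) ...
y = 4: x² = 315·4² + 1 = 5041, x = 71 ✓

Verify: 71² - 315·4² = 5041 - 5040 = 1 ✓

x = 71, y = 4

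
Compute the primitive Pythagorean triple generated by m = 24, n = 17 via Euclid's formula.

a = m² - n² = 576 - 289 = 287
b = 2mn = 2·24·17 = 816
c = m² + n² = 576 + 289 = 865
Verify: 287² + 816² = 82369 + 665856 = 748225 = 865² ✓

(287, 816, 865)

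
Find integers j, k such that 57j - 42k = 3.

Step 1: Check solvability.
gcd(57, 42) = 3
Since 3 divides 3, solutions exist.

Step 2: Apply extended Euclidean algorithm to find gcd.
We find integers such that 57*x0 + 42*y0 = 3

Step 3: Scale the particular solution.
Multiply by 3/3 = 1:
j = 3, k = 4

Step 4: Verify.
57*(3) - 42*(4) = 3 = 3 ✓

j = 3, k = 4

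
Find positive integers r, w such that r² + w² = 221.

Search for r with 221 - r² a perfect square.
r = 5: 221 - 5² = 221 - 25 = 196 = 14² ✓
So r = 5, w = 14.

r = 5, w = 14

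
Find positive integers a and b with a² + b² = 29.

We need to find integers a, b > 0 such that a² + b² = 29.
Trying a = 2: b² = 29 - 2² = 29 - 4 = 25
b = 5
Check: 2² + 5² = 4 + 25 = 29 ✓

29 = 2² + 5²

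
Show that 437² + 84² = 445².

Compute a² + b²:
437² + 84² = 190969 + 7056 = 198025
Compute c²:
445² = 198025
Since 198025 = 198025, it is a Pythagorean triple.

Yes, it is a Pythagorean triple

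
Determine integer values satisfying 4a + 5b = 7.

Step 1: Check solvability.
gcd(4, 5) = 1
Since 1 divides 7, solutions exist.

Step 2: Apply extended Euclidean algorithm to find gcd.
We find integers such that 4*x0 + 5*y0 = 1

Step 3: Scale the particular solution.
Multiply by 7/1 = 7:
a = -7, b = 7

Step 4: Verify.
4*(-7) + 5*(7) = 7 = 7 ✓

a = -7, b = 7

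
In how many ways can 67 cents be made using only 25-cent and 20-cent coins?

We need non-negative integers (x, y) with 25x + 20y = 67.
For each x from 0 to 2, check if (67 - 25x) is a non-negative multiple of 20.
Solutions (x, y): none
Count: 0

0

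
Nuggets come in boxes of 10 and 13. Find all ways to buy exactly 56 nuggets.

We need non-negative integers (x, y) with 10x + 13y = 56.
For each x in 0..5, check if 56 - 10x is a non-negative multiple of 13.
x = 3: 13y = 26, y = 2 ✓

(3 boxes of 10, 2 boxes of 13)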